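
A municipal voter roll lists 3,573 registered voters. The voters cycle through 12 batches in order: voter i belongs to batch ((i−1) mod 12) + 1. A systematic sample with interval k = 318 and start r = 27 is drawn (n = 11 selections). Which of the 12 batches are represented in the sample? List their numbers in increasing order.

Consecutive selections differ by k = 318, so their batch numbers differ by 318 mod 12 = 6.
gcd(318, 12) = 6, so the sample visits 12/6 = 2 distinct residues mod 12.
Start 27 is batch 3; the batches hit are 3, 9.

3, 9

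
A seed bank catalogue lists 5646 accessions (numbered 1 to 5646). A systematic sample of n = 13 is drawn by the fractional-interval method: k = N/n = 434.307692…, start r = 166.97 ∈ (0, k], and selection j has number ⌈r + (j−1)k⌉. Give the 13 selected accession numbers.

167, 602, 1036, 1470, 1905, 2339, 2773, 3208, 3642, 4076, 4511, 4945, 5379

j=1: r + 0k = 166.97 → ⌈·⌉ = 167
j=2: r + 1k = 601.277692… → ⌈·⌉ = 602
j=3: r + 2k = 1035.585384… → ⌈·⌉ = 1036
j=4: r + 3k = 1469.893076… → ⌈·⌉ = 1470
j=5: r + 4k = 1904.200769… → ⌈·⌉ = 1905
j=6: r + 5k = 2338.508461… → ⌈·⌉ = 2339
j=7: r + 6k = 2772.816153… → ⌈·⌉ = 2773
j=8: r + 7k = 3207.123846… → ⌈·⌉ = 3208
j=9: r + 8k = 3641.431538… → ⌈·⌉ = 3642
j=10: r + 9k = 4075.739230… → ⌈·⌉ = 4076
j=11: r + 10k = 4510.046923… → ⌈·⌉ = 4511
j=12: r + 11k = 4944.354615… → ⌈·⌉ = 4945
j=13: r + 12k = 5378.662307… → ⌈·⌉ = 5379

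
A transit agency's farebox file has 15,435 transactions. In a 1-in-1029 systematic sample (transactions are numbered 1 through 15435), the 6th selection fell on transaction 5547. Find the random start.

k = 1029
r = 5547 − (6−1)×1029 = 5547 − 5145 = 402

402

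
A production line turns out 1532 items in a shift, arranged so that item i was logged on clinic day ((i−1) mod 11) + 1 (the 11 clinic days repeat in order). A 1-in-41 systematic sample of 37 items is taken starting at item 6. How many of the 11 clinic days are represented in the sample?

Consecutive selections differ by k = 41, so their clinic day numbers differ by 41 mod 11 = 8.
gcd(41, 11) = 1, so the sample visits 11/1 = 11 distinct residues mod 11.
Start 6 is clinic day 6; the clinic days hit are 1, 2, 3, 4, 5, 6, 7, 8, 9, 10, 11.

11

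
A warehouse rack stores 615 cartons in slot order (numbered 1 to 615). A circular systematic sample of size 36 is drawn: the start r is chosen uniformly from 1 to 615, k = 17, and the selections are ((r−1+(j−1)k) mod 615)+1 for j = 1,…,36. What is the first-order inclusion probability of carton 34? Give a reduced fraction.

12/205

For each position j, as r ranges over 1…615 the j-th selection hits every carton exactly once, so carton 34 is selected for exactly 36 of the 615 starts.
Inclusion probability = 36/615 = 12/205.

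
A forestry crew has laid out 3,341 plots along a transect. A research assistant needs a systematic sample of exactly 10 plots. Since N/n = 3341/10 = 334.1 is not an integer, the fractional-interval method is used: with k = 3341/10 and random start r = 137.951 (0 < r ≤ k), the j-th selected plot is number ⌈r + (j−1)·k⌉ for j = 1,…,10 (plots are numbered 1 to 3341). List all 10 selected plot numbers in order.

138, 473, 807, 1141, 1475, 1809, 2143, 2477, 2811, 3145

j=1: r + 0k = 137.951 → ⌈·⌉ = 138
j=2: r + 1k = 472.051 → ⌈·⌉ = 473
j=3: r + 2k = 806.151 → ⌈·⌉ = 807
j=4: r + 3k = 1140.251 → ⌈·⌉ = 1141
j=5: r + 4k = 1474.351 → ⌈·⌉ = 1475
j=6: r + 5k = 1808.451 → ⌈·⌉ = 1809
j=7: r + 6k = 2142.551 → ⌈·⌉ = 2143
j=8: r + 7k = 2476.651 → ⌈·⌉ = 2477
j=9: r + 8k = 2810.751 → ⌈·⌉ = 2811
j=10: r + 9k = 3144.851 → ⌈·⌉ = 3145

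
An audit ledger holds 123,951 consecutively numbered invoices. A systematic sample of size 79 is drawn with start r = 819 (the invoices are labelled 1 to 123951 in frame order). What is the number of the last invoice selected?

123201

k = 123951/79 = 1569
79th selection = r + (79−1)·k = 819 + 78×1569 = 819 + 122382 = 123201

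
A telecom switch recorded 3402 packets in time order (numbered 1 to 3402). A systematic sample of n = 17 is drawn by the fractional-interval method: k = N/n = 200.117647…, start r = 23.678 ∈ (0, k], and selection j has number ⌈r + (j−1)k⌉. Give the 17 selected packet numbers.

24, 224, 424, 625, 825, 1025, 1225, 1425, 1625, 1825, 2025, 2225, 2426, 2626, 2826, 3026, 3226

j=1: r + 0k = 23.678 → ⌈·⌉ = 24
j=2: r + 1k = 223.795647… → ⌈·⌉ = 224
j=3: r + 2k = 423.913294… → ⌈·⌉ = 424
j=4: r + 3k = 624.030941… → ⌈·⌉ = 625
j=5: r + 4k = 824.148588… → ⌈·⌉ = 825
j=6: r + 5k = 1024.266235… → ⌈·⌉ = 1025
j=7: r + 6k = 1224.383882… → ⌈·⌉ = 1225
j=8: r + 7k = 1424.501529… → ⌈·⌉ = 1425
j=9: r + 8k = 1624.619176… → ⌈·⌉ = 1625
j=10: r + 9k = 1824.736823… → ⌈·⌉ = 1825
j=11: r + 10k = 2024.854470… → ⌈·⌉ = 2025
j=12: r + 11k = 2224.972117… → ⌈·⌉ = 2225
j=13: r + 12k = 2425.089764… → ⌈·⌉ = 2426
j=14: r + 13k = 2625.207411… → ⌈·⌉ = 2626
j=15: r + 14k = 2825.325058… → ⌈·⌉ = 2826
j=16: r + 15k = 3025.442705… → ⌈·⌉ = 3026
j=17: r + 16k = 3225.560352… → ⌈·⌉ = 3226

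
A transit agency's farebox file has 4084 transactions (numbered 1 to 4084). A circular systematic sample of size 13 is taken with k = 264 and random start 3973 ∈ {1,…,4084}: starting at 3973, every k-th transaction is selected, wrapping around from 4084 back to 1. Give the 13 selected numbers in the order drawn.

Selection 1: 3973
Selection 2: 3973 + 264 = 4237 → 4237 − 4084 = 153
Selection 3: 153 + 264 = 417
Selection 4: 417 + 264 = 681
Selection 5: 681 + 264 = 945
Selection 6: 945 + 264 = 1209
Selection 7: 1209 + 264 = 1473
Selection 8: 1473 + 264 = 1737
Selection 9: 1737 + 264 = 2001
Selection 10: 2001 + 264 = 2265
Selection 11: 2265 + 264 = 2529
Selection 12: 2529 + 264 = 2793
Selection 13: 2793 + 264 = 3057

3973, 153, 417, 681, 945, 1209, 1473, 1737, 2001, 2265, 2529, 2793, 3057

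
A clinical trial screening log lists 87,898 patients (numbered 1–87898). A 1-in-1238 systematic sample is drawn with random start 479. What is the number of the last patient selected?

87139

k = 1238
71st selection = r + (71−1)·k = 479 + 70×1238 = 479 + 86660 = 87139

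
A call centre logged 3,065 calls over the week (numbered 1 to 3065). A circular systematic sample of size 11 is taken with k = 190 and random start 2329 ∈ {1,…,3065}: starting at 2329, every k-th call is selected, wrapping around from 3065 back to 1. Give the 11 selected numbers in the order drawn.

Selection 1: 2329
Selection 2: 2329 + 190 = 2519
Selection 3: 2519 + 190 = 2709
Selection 4: 2709 + 190 = 2899
Selection 5: 2899 + 190 = 3089 → 3089 − 3065 = 24
Selection 6: 24 + 190 = 214
Selection 7: 214 + 190 = 404
Selection 8: 404 + 190 = 594
Selection 9: 594 + 190 = 784
Selection 10: 784 + 190 = 974
Selection 11: 974 + 190 = 1164

2329, 2519, 2709, 2899, 24, 214, 404, 594, 784, 974, 1164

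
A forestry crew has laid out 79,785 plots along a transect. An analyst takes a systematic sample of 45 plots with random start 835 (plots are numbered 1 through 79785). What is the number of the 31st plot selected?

54025

k = 79785/45 = 1773
31st selection = r + (31−1)·k = 835 + 30×1773 = 835 + 53190 = 54025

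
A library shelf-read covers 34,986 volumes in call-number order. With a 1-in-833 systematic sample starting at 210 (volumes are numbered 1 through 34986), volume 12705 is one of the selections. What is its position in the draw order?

16

k = 833
position = (12705 − 210)/833 + 1 = 12495/833 + 1 = 15 + 1 = 16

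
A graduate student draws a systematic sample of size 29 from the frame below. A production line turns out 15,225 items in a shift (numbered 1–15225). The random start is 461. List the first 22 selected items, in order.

461, 986, 1511, 2036, 2561, 3086, 3611, 4136, 4661, 5186, 5711, 6236, 6761, 7286, 7811, 8336, 8861, 9386, 9911, 10436, 10961, 11486

k = N/n = 15225/29 = 525
item 1: 461
item 2: 461 + 525 = 986
item 3: 986 + 525 = 1511
item 4: 1511 + 525 = 2036
item 5: 2036 + 525 = 2561
item 6: 2561 + 525 = 3086
item 7: 3086 + 525 = 3611
item 8: 3611 + 525 = 4136
item 9: 4136 + 525 = 4661
item 10: 4661 + 525 = 5186
item 11: 5186 + 525 = 5711
item 12: 5711 + 525 = 6236
item 13: 6236 + 525 = 6761
item 14: 6761 + 525 = 7286
item 15: 7286 + 525 = 7811
item 16: 7811 + 525 = 8336
item 17: 8336 + 525 = 8861
item 18: 8861 + 525 = 9386
item 19: 9386 + 525 = 9911
item 20: 9911 + 525 = 10436
item 21: 10436 + 525 = 10961
item 22: 10961 + 525 = 11486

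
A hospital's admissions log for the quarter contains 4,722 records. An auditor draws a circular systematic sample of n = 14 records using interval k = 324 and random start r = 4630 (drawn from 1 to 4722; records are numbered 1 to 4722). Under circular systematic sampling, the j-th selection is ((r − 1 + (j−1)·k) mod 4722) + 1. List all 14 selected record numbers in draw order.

Selection 1: 4630
Selection 2: 4630 + 324 = 4954 → 4954 − 4722 = 232
Selection 3: 232 + 324 = 556
Selection 4: 556 + 324 = 880
Selection 5: 880 + 324 = 1204
Selection 6: 1204 + 324 = 1528
Selection 7: 1528 + 324 = 1852
Selection 8: 1852 + 324 = 2176
Selection 9: 2176 + 324 = 2500
Selection 10: 2500 + 324 = 2824
Selection 11: 2824 + 324 = 3148
Selection 12: 3148 + 324 = 3472
Selection 13: 3472 + 324 = 3796
Selection 14: 3796 + 324 = 4120

4630, 232, 556, 880, 1204, 1528, 1852, 2176, 2500, 2824, 3148, 3472, 3796, 4120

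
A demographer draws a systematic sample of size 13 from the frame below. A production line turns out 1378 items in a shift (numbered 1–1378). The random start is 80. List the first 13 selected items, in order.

80, 186, 292, 398, 504, 610, 716, 822, 928, 1034, 1140, 1246, 1352

k = N/n = 1378/13 = 106
item 1: 80
item 2: 80 + 106 = 186
item 3: 186 + 106 = 292
item 4: 292 + 106 = 398
item 5: 398 + 106 = 504
item 6: 504 + 106 = 610
item 7: 610 + 106 = 716
item 8: 716 + 106 = 822
item 9: 822 + 106 = 928
item 10: 928 + 106 = 1034
item 11: 1034 + 106 = 1140
item 12: 1140 + 106 = 1246
item 13: 1246 + 106 = 1352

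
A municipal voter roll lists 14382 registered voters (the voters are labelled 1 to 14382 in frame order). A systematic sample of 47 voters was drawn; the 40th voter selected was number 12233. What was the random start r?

299

k = 14382/47 = 306
r = 12233 − (40−1)×306 = 12233 − 11934 = 299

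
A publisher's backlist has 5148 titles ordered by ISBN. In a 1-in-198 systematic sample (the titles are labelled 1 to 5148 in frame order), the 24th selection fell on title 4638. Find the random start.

k = 198
r = 4638 − (24−1)×198 = 4638 − 4554 = 84

84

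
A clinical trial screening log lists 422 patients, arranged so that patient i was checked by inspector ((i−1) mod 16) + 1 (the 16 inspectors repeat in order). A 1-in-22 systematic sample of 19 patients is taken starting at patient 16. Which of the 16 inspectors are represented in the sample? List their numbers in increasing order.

2, 4, 6, 8, 10, 12, 14, 16

Consecutive selections differ by k = 22, so their inspector numbers differ by 22 mod 16 = 6.
gcd(22, 16) = 2, so the sample visits 16/2 = 8 distinct residues mod 16.
Start 16 is inspector 16; the inspectors hit are 2, 4, 6, 8, 10, 12, 14, 16.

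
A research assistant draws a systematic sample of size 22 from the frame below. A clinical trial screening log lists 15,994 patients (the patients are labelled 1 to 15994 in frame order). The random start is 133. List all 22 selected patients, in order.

k = N/n = 15994/22 = 727
patient 1: 133
patient 2: 133 + 727 = 860
patient 3: 860 + 727 = 1587
patient 4: 1587 + 727 = 2314
patient 5: 2314 + 727 = 3041
patient 6: 3041 + 727 = 3768
patient 7: 3768 + 727 = 4495
patient 8: 4495 + 727 = 5222
patient 9: 5222 + 727 = 5949
patient 10: 5949 + 727 = 6676
patient 11: 6676 + 727 = 7403
patient 12: 7403 + 727 = 8130
patient 13: 8130 + 727 = 8857
patient 14: 8857 + 727 = 9584
patient 15: 9584 + 727 = 10311
patient 16: 10311 + 727 = 11038
patient 17: 11038 + 727 = 11765
patient 18: 11765 + 727 = 12492
patient 19: 12492 + 727 = 13219
patient 20: 13219 + 727 = 13946
patient 21: 13946 + 727 = 14673
patient 22: 14673 + 727 = 15400

133, 860, 1587, 2314, 3041, 3768, 4495, 5222, 5949, 6676, 7403, 8130, 8857, 9584, 10311, 11038, 11765, 12492, 13219, 13946, 14673, 15400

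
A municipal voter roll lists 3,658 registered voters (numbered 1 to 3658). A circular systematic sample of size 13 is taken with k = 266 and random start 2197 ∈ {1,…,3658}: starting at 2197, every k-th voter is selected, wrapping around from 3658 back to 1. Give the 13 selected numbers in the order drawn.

2197, 2463, 2729, 2995, 3261, 3527, 135, 401, 667, 933, 1199, 1465, 1731

Selection 1: 2197
Selection 2: 2197 + 266 = 2463
Selection 3: 2463 + 266 = 2729
Selection 4: 2729 + 266 = 2995
Selection 5: 2995 + 266 = 3261
Selection 6: 3261 + 266 = 3527
Selection 7: 3527 + 266 = 3793 → 3793 − 3658 = 135
Selection 8: 135 + 266 = 401
Selection 9: 401 + 266 = 667
Selection 10: 667 + 266 = 933
Selection 11: 933 + 266 = 1199
Selection 12: 1199 + 266 = 1465
Selection 13: 1465 + 266 = 1731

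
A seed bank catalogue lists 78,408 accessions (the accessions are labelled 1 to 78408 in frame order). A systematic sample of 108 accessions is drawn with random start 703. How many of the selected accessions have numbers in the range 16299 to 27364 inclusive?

k = 78408/108 = 726
First selection ≥ 16299: 703 + ⌈(16299−703)/726⌉·726 = 703 + 22×726 = 16675
Last selection ≤ 27364: 703 + ⌊(27364−703)/726⌋·726 = 703 + 36×726 = 26839
Count = 36 − 22 + 1 = 15

15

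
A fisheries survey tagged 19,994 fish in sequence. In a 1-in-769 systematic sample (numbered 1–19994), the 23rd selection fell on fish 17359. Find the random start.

441

k = 769
r = 17359 − (23−1)×769 = 17359 − 16918 = 441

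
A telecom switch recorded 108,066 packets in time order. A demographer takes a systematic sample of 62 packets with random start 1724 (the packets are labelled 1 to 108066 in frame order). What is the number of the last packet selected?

108047

k = 108066/62 = 1743
62nd selection = r + (62−1)·k = 1724 + 61×1743 = 1724 + 106323 = 108047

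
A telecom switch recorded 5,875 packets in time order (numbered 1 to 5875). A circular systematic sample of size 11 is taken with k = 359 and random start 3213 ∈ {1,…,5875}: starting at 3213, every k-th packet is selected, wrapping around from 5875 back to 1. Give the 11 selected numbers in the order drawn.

3213, 3572, 3931, 4290, 4649, 5008, 5367, 5726, 210, 569, 928

Selection 1: 3213
Selection 2: 3213 + 359 = 3572
Selection 3: 3572 + 359 = 3931
Selection 4: 3931 + 359 = 4290
Selection 5: 4290 + 359 = 4649
Selection 6: 4649 + 359 = 5008
Selection 7: 5008 + 359 = 5367
Selection 8: 5367 + 359 = 5726
Selection 9: 5726 + 359 = 6085 → 6085 − 5875 = 210
Selection 10: 210 + 359 = 569
Selection 11: 569 + 359 = 928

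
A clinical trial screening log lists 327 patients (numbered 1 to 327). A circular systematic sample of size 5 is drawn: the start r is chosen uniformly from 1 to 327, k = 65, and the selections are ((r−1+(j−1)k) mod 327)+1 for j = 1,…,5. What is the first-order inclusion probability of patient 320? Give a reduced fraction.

5/327

For each position j, as r ranges over 1…327 the j-th selection hits every patient exactly once, so patient 320 is selected for exactly 5 of the 327 starts.
Inclusion probability = 5/327.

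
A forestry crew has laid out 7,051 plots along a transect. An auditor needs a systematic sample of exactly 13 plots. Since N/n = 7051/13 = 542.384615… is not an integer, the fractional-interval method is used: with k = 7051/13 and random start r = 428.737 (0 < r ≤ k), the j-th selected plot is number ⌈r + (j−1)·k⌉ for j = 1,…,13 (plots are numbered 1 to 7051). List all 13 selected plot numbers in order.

429, 972, 1514, 2056, 2599, 3141, 3684, 4226, 4768, 5311, 5853, 6395, 6938

j=1: r + 0k = 428.737 → ⌈·⌉ = 429
j=2: r + 1k = 971.121615… → ⌈·⌉ = 972
j=3: r + 2k = 1513.506230… → ⌈·⌉ = 1514
j=4: r + 3k = 2055.890846… → ⌈·⌉ = 2056
j=5: r + 4k = 2598.275461… → ⌈·⌉ = 2599
j=6: r + 5k = 3140.660076… → ⌈·⌉ = 3141
j=7: r + 6k = 3683.044692… → ⌈·⌉ = 3684
j=8: r + 7k = 4225.429307… → ⌈·⌉ = 4226
j=9: r + 8k = 4767.813923… → ⌈·⌉ = 4768
j=10: r + 9k = 5310.198538… → ⌈·⌉ = 5311
j=11: r + 10k = 5852.583153… → ⌈·⌉ = 5853
j=12: r + 11k = 6394.967769… → ⌈·⌉ = 6395
j=13: r + 12k = 6937.352384… → ⌈·⌉ = 6938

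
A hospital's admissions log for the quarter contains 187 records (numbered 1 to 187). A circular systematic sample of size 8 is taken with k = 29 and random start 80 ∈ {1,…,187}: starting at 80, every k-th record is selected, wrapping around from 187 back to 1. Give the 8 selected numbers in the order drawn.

80, 109, 138, 167, 9, 38, 67, 96

Selection 1: 80
Selection 2: 80 + 29 = 109
Selection 3: 109 + 29 = 138
Selection 4: 138 + 29 = 167
Selection 5: 167 + 29 = 196 → 196 − 187 = 9
Selection 6: 9 + 29 = 38
Selection 7: 38 + 29 = 67
Selection 8: 67 + 29 = 96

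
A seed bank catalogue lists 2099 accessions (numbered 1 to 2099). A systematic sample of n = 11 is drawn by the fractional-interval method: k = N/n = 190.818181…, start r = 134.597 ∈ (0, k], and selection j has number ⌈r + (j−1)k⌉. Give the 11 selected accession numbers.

135, 326, 517, 708, 898, 1089, 1280, 1471, 1662, 1852, 2043

j=1: r + 0k = 134.597 → ⌈·⌉ = 135
j=2: r + 1k = 325.415181… → ⌈·⌉ = 326
j=3: r + 2k = 516.233363… → ⌈·⌉ = 517
j=4: r + 3k = 707.051545… → ⌈·⌉ = 708
j=5: r + 4k = 897.869727… → ⌈·⌉ = 898
j=6: r + 5k = 1088.687909… → ⌈·⌉ = 1089
j=7: r + 6k = 1279.506090… → ⌈·⌉ = 1280
j=8: r + 7k = 1470.324272… → ⌈·⌉ = 1471
j=9: r + 8k = 1661.142454… → ⌈·⌉ = 1662
j=10: r + 9k = 1851.960636… → ⌈·⌉ = 1852
j=11: r + 10k = 2042.778818… → ⌈·⌉ = 2043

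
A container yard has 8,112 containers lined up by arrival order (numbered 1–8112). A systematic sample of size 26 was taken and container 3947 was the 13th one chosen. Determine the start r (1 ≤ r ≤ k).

203

k = 8112/26 = 312
r = 3947 − (13−1)×312 = 3947 − 3744 = 203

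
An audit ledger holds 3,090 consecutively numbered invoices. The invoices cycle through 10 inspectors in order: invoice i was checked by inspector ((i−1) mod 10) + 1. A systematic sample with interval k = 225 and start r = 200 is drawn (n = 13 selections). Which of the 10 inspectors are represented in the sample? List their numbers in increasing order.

5, 10

Consecutive selections differ by k = 225, so their inspector numbers differ by 225 mod 10 = 5.
gcd(225, 10) = 5, so the sample visits 10/5 = 2 distinct residues mod 10.
Start 200 is inspector 10; the inspectors hit are 5, 10.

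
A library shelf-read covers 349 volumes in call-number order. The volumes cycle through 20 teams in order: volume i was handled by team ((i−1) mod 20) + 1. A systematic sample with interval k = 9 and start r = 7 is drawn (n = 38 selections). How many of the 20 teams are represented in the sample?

Consecutive selections differ by k = 9, so their team numbers differ by 9 mod 20 = 9.
gcd(9, 20) = 1, so the sample visits 20/1 = 20 distinct residues mod 20.
Start 7 is team 7; the teams hit are 1, 2, 3, 4, 5, 6, 7, 8, 9, 10, 11, 12, 13, 14, 15, 16, 17, 18, 19, 20.

20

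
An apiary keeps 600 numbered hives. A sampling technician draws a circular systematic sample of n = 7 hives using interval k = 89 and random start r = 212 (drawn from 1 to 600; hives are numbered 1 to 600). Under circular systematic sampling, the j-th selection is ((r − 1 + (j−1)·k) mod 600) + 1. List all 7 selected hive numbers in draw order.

Selection 1: 212
Selection 2: 212 + 89 = 301
Selection 3: 301 + 89 = 390
Selection 4: 390 + 89 = 479
Selection 5: 479 + 89 = 568
Selection 6: 568 + 89 = 657 → 657 − 600 = 57
Selection 7: 57 + 89 = 146

212, 301, 390, 479, 568, 57, 146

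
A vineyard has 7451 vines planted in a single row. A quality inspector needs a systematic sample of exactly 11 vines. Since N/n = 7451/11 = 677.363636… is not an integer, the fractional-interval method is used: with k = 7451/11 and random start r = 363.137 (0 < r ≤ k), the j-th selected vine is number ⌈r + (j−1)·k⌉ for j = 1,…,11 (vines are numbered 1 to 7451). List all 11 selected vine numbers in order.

364, 1041, 1718, 2396, 3073, 3750, 4428, 5105, 5783, 6460, 7137

j=1: r + 0k = 363.137 → ⌈·⌉ = 364
j=2: r + 1k = 1040.500636… → ⌈·⌉ = 1041
j=3: r + 2k = 1717.864272… → ⌈·⌉ = 1718
j=4: r + 3k = 2395.227909… → ⌈·⌉ = 2396
j=5: r + 4k = 3072.591545… → ⌈·⌉ = 3073
j=6: r + 5k = 3749.955181… → ⌈·⌉ = 3750
j=7: r + 6k = 4427.318818… → ⌈·⌉ = 4428
j=8: r + 7k = 5104.682454… → ⌈·⌉ = 5105
j=9: r + 8k = 5782.046090… → ⌈·⌉ = 5783
j=10: r + 9k = 6459.409727… → ⌈·⌉ = 6460
j=11: r + 10k = 7136.773363… → ⌈·⌉ = 7137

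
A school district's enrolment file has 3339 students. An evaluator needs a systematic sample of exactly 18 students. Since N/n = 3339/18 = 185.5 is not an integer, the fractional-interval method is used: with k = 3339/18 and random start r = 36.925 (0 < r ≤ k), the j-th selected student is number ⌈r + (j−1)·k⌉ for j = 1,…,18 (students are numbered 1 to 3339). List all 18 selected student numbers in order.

j=1: r + 0k = 36.925 → ⌈·⌉ = 37
j=2: r + 1k = 222.425 → ⌈·⌉ = 223
j=3: r + 2k = 407.925 → ⌈·⌉ = 408
j=4: r + 3k = 593.425 → ⌈·⌉ = 594
j=5: r + 4k = 778.925 → ⌈·⌉ = 779
j=6: r + 5k = 964.425 → ⌈·⌉ = 965
j=7: r + 6k = 1149.925 → ⌈·⌉ = 1150
j=8: r + 7k = 1335.425 → ⌈·⌉ = 1336
j=9: r + 8k = 1520.925 → ⌈·⌉ = 1521
j=10: r + 9k = 1706.425 → ⌈·⌉ = 1707
j=11: r + 10k = 1891.925 → ⌈·⌉ = 1892
j=12: r + 11k = 2077.425 → ⌈·⌉ = 2078
j=13: r + 12k = 2262.925 → ⌈·⌉ = 2263
j=14: r + 13k = 2448.425 → ⌈·⌉ = 2449
j=15: r + 14k = 2633.925 → ⌈·⌉ = 2634
j=16: r + 15k = 2819.425 → ⌈·⌉ = 2820
j=17: r + 16k = 3004.925 → ⌈·⌉ = 3005
j=18: r + 17k = 3190.425 → ⌈·⌉ = 3191

37, 223, 408, 594, 779, 965, 1150, 1336, 1521, 1707, 1892, 2078, 2263, 2449, 2634, 2820, 3005, 3191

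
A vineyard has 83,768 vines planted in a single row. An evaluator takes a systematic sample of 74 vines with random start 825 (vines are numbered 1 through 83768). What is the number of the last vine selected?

k = 83768/74 = 1132
74th selection = r + (74−1)·k = 825 + 73×1132 = 825 + 82636 = 83461

83461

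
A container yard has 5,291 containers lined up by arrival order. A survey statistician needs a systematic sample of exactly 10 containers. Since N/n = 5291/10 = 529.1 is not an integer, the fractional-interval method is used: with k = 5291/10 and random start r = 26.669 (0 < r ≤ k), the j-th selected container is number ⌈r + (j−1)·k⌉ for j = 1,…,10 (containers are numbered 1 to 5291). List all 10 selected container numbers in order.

27, 556, 1085, 1614, 2144, 2673, 3202, 3731, 4260, 4789

j=1: r + 0k = 26.669 → ⌈·⌉ = 27
j=2: r + 1k = 555.769 → ⌈·⌉ = 556
j=3: r + 2k = 1084.869 → ⌈·⌉ = 1085
j=4: r + 3k = 1613.969 → ⌈·⌉ = 1614
j=5: r + 4k = 2143.069 → ⌈·⌉ = 2144
j=6: r + 5k = 2672.169 → ⌈·⌉ = 2673
j=7: r + 6k = 3201.269 → ⌈·⌉ = 3202
j=8: r + 7k = 3730.369 → ⌈·⌉ = 3731
j=9: r + 8k = 4259.469 → ⌈·⌉ = 4260
j=10: r + 9k = 4788.569 → ⌈·⌉ = 4789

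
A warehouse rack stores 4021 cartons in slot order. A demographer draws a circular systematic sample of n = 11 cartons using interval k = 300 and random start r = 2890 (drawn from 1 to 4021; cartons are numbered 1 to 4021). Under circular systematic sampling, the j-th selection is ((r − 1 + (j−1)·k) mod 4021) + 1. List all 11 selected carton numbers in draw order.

2890, 3190, 3490, 3790, 69, 369, 669, 969, 1269, 1569, 1869

Selection 1: 2890
Selection 2: 2890 + 300 = 3190
Selection 3: 3190 + 300 = 3490
Selection 4: 3490 + 300 = 3790
Selection 5: 3790 + 300 = 4090 → 4090 − 4021 = 69
Selection 6: 69 + 300 = 369
Selection 7: 369 + 300 = 669
Selection 8: 669 + 300 = 969
Selection 9: 969 + 300 = 1269
Selection 10: 1269 + 300 = 1569
Selection 11: 1569 + 300 = 1869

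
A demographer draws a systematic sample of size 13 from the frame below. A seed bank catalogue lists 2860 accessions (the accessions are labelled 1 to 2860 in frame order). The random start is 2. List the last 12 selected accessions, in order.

222, 442, 662, 882, 1102, 1322, 1542, 1762, 1982, 2202, 2422, 2642

k = N/n = 2860/13 = 220
2nd selection = 2 + 1×220 = 222
3rd: 222 + 220 = 442
4th: 442 + 220 = 662
5th: 662 + 220 = 882
6th: 882 + 220 = 1102
7th: 1102 + 220 = 1322
8th: 1322 + 220 = 1542
9th: 1542 + 220 = 1762
10th: 1762 + 220 = 1982
11th: 1982 + 220 = 2202
12th: 2202 + 220 = 2422
13th: 2422 + 220 = 2642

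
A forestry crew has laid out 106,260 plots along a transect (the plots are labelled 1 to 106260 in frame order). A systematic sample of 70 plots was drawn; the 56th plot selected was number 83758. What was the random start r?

k = 106260/70 = 1518
r = 83758 − (56−1)×1518 = 83758 − 83490 = 268

268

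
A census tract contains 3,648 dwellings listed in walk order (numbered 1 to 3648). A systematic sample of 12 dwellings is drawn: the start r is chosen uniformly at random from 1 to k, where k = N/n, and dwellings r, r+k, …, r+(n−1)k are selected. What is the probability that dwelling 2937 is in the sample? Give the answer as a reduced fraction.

k = 3648/12 = 304.
Dwelling 2937 is selected iff r ≡ 2937 (mod 304); exactly one such r in {1,…,304}.
Inclusion probability = 1/304.

1/304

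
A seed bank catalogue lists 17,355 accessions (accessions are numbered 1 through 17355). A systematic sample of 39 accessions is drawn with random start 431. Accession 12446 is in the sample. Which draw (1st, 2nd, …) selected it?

28

k = 17355/39 = 445
position = (12446 − 431)/445 + 1 = 12015/445 + 1 = 27 + 1 = 28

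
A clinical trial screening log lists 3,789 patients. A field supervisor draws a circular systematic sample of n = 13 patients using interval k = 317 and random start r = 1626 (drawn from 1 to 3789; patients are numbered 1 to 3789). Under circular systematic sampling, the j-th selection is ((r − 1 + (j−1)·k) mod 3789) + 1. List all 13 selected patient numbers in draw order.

1626, 1943, 2260, 2577, 2894, 3211, 3528, 56, 373, 690, 1007, 1324, 1641

Selection 1: 1626
Selection 2: 1626 + 317 = 1943
Selection 3: 1943 + 317 = 2260
Selection 4: 2260 + 317 = 2577
Selection 5: 2577 + 317 = 2894
Selection 6: 2894 + 317 = 3211
Selection 7: 3211 + 317 = 3528
Selection 8: 3528 + 317 = 3845 → 3845 − 3789 = 56
Selection 9: 56 + 317 = 373
Selection 10: 373 + 317 = 690
Selection 11: 690 + 317 = 1007
Selection 12: 1007 + 317 = 1324
Selection 13: 1324 + 317 = 1641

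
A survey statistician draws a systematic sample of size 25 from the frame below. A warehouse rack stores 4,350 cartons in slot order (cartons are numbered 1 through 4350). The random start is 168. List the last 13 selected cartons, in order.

k = N/n = 4350/25 = 174
13th selection = 168 + 12×174 = 2256
14th: 2256 + 174 = 2430
15th: 2430 + 174 = 2604
16th: 2604 + 174 = 2778
17th: 2778 + 174 = 2952
18th: 2952 + 174 = 3126
19th: 3126 + 174 = 3300
20th: 3300 + 174 = 3474
21st: 3474 + 174 = 3648
22nd: 3648 + 174 = 3822
23rd: 3822 + 174 = 3996
24th: 3996 + 174 = 4170
25th: 4170 + 174 = 4344

2256, 2430, 2604, 2778, 2952, 3126, 3300, 3474, 3648, 3822, 3996, 4170, 4344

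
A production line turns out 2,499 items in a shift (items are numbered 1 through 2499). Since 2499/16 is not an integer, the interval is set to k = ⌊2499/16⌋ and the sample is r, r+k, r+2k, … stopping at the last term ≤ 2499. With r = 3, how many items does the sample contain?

17

k = ⌊2499/16⌋ = 156
Achieved size = ⌊(2499 − 3)/156⌋ + 1 = ⌊2496/156⌋ + 1 = 16 + 1 = 17
(last selection: 3 + 16×156 = 2499 ≤ 2499; next would be 2655 > 2499)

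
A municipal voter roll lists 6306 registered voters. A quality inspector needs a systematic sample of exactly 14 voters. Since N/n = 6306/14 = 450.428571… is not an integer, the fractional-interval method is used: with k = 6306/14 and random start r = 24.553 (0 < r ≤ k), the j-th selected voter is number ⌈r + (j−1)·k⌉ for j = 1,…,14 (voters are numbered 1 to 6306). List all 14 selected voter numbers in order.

j=1: r + 0k = 24.553 → ⌈·⌉ = 25
j=2: r + 1k = 474.981571… → ⌈·⌉ = 475
j=3: r + 2k = 925.410142… → ⌈·⌉ = 926
j=4: r + 3k = 1375.838714… → ⌈·⌉ = 1376
j=5: r + 4k = 1826.267285… → ⌈·⌉ = 1827
j=6: r + 5k = 2276.695857… → ⌈·⌉ = 2277
j=7: r + 6k = 2727.124428… → ⌈·⌉ = 2728
j=8: r + 7k = 3177.553 → ⌈·⌉ = 3178
j=9: r + 8k = 3627.981571… → ⌈·⌉ = 3628
j=10: r + 9k = 4078.410142… → ⌈·⌉ = 4079
j=11: r + 10k = 4528.838714… → ⌈·⌉ = 4529
j=12: r + 11k = 4979.267285… → ⌈·⌉ = 4980
j=13: r + 12k = 5429.695857… → ⌈·⌉ = 5430
j=14: r + 13k = 5880.124428… → ⌈·⌉ = 5881

25, 475, 926, 1376, 1827, 2277, 2728, 3178, 3628, 4079, 4529, 4980, 5430, 5881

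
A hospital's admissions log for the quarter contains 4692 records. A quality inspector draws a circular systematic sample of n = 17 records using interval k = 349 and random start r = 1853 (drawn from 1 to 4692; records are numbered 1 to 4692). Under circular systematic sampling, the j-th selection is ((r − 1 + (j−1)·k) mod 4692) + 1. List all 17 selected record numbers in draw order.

Selection 1: 1853
Selection 2: 1853 + 349 = 2202
Selection 3: 2202 + 349 = 2551
Selection 4: 2551 + 349 = 2900
Selection 5: 2900 + 349 = 3249
Selection 6: 3249 + 349 = 3598
Selection 7: 3598 + 349 = 3947
Selection 8: 3947 + 349 = 4296
Selection 9: 4296 + 349 = 4645
Selection 10: 4645 + 349 = 4994 → 4994 − 4692 = 302
Selection 11: 302 + 349 = 651
Selection 12: 651 + 349 = 1000
Selection 13: 1000 + 349 = 1349
Selection 14: 1349 + 349 = 1698
Selection 15: 1698 + 349 = 2047
Selection 16: 2047 + 349 = 2396
Selection 17: 2396 + 349 = 2745

1853, 2202, 2551, 2900, 3249, 3598, 3947, 4296, 4645, 302, 651, 1000, 1349, 1698, 2047, 2396, 2745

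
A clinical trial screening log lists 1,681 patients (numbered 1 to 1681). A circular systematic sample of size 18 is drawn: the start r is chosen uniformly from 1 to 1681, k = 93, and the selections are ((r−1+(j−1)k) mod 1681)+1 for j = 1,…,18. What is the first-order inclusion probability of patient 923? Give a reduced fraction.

18/1681

For each position j, as r ranges over 1…1681 the j-th selection hits every patient exactly once, so patient 923 is selected for exactly 18 of the 1681 starts.
Inclusion probability = 18/1681.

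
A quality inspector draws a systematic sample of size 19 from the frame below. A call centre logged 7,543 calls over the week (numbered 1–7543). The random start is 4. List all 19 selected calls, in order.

k = N/n = 7543/19 = 397
call 1: 4
call 2: 4 + 397 = 401
call 3: 401 + 397 = 798
call 4: 798 + 397 = 1195
call 5: 1195 + 397 = 1592
call 6: 1592 + 397 = 1989
call 7: 1989 + 397 = 2386
call 8: 2386 + 397 = 2783
call 9: 2783 + 397 = 3180
call 10: 3180 + 397 = 3577
call 11: 3577 + 397 = 3974
call 12: 3974 + 397 = 4371
call 13: 4371 + 397 = 4768
call 14: 4768 + 397 = 5165
call 15: 5165 + 397 = 5562
call 16: 5562 + 397 = 5959
call 17: 5959 + 397 = 6356
call 18: 6356 + 397 = 6753
call 19: 6753 + 397 = 7150

4, 401, 798, 1195, 1592, 1989, 2386, 2783, 3180, 3577, 3974, 4371, 4768, 5165, 5562, 5959, 6356, 6753, 7150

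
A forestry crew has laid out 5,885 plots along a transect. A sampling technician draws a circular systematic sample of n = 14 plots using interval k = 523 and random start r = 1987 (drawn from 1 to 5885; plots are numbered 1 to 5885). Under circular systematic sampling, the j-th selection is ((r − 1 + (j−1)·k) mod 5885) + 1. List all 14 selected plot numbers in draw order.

1987, 2510, 3033, 3556, 4079, 4602, 5125, 5648, 286, 809, 1332, 1855, 2378, 2901

Selection 1: 1987
Selection 2: 1987 + 523 = 2510
Selection 3: 2510 + 523 = 3033
Selection 4: 3033 + 523 = 3556
Selection 5: 3556 + 523 = 4079
Selection 6: 4079 + 523 = 4602
Selection 7: 4602 + 523 = 5125
Selection 8: 5125 + 523 = 5648
Selection 9: 5648 + 523 = 6171 → 6171 − 5885 = 286
Selection 10: 286 + 523 = 809
Selection 11: 809 + 523 = 1332
Selection 12: 1332 + 523 = 1855
Selection 13: 1855 + 523 = 2378
Selection 14: 2378 + 523 = 2901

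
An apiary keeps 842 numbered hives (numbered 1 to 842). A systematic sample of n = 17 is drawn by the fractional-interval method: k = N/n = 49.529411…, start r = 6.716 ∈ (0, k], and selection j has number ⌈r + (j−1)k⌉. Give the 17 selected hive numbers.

7, 57, 106, 156, 205, 255, 304, 354, 403, 453, 503, 552, 602, 651, 701, 750, 800

j=1: r + 0k = 6.716 → ⌈·⌉ = 7
j=2: r + 1k = 56.245411… → ⌈·⌉ = 57
j=3: r + 2k = 105.774823… → ⌈·⌉ = 106
j=4: r + 3k = 155.304235… → ⌈·⌉ = 156
j=5: r + 4k = 204.833647… → ⌈·⌉ = 205
j=6: r + 5k = 254.363058… → ⌈·⌉ = 255
j=7: r + 6k = 303.892470… → ⌈·⌉ = 304
j=8: r + 7k = 353.421882… → ⌈·⌉ = 354
j=9: r + 8k = 402.951294… → ⌈·⌉ = 403
j=10: r + 9k = 452.480705… → ⌈·⌉ = 453
j=11: r + 10k = 502.010117… → ⌈·⌉ = 503
j=12: r + 11k = 551.539529… → ⌈·⌉ = 552
j=13: r + 12k = 601.068941… → ⌈·⌉ = 602
j=14: r + 13k = 650.598352… → ⌈·⌉ = 651
j=15: r + 14k = 700.127764… → ⌈·⌉ = 701
j=16: r + 15k = 749.657176… → ⌈·⌉ = 750
j=17: r + 16k = 799.186588… → ⌈·⌉ = 800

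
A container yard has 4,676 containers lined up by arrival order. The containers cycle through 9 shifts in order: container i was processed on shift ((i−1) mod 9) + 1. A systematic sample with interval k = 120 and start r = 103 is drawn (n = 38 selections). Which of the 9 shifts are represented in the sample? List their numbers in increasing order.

Consecutive selections differ by k = 120, so their shift numbers differ by 120 mod 9 = 3.
gcd(120, 9) = 3, so the sample visits 9/3 = 3 distinct residues mod 9.
Start 103 is shift 4; the shifts hit are 1, 4, 7.

1, 4, 7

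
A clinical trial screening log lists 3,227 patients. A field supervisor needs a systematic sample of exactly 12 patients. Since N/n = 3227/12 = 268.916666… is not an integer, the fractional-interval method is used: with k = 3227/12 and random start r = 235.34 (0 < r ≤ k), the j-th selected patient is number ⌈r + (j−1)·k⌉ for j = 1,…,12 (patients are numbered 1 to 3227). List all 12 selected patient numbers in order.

236, 505, 774, 1043, 1312, 1580, 1849, 2118, 2387, 2656, 2925, 3194

j=1: r + 0k = 235.34 → ⌈·⌉ = 236
j=2: r + 1k = 504.256666… → ⌈·⌉ = 505
j=3: r + 2k = 773.173333… → ⌈·⌉ = 774
j=4: r + 3k = 1042.09 → ⌈·⌉ = 1043
j=5: r + 4k = 1311.006666… → ⌈·⌉ = 1312
j=6: r + 5k = 1579.923333… → ⌈·⌉ = 1580
j=7: r + 6k = 1848.84 → ⌈·⌉ = 1849
j=8: r + 7k = 2117.756666… → ⌈·⌉ = 2118
j=9: r + 8k = 2386.673333… → ⌈·⌉ = 2387
j=10: r + 9k = 2655.59 → ⌈·⌉ = 2656
j=11: r + 10k = 2924.506666… → ⌈·⌉ = 2925
j=12: r + 11k = 3193.423333… → ⌈·⌉ = 3194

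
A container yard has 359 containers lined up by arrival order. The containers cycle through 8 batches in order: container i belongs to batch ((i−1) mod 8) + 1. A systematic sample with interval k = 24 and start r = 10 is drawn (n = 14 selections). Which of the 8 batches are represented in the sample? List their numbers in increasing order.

Consecutive selections differ by k = 24, so their batch numbers differ by 24 mod 8 = 0.
gcd(24, 8) = 8, so the sample visits 8/8 = 1 distinct residues mod 8.
Start 10 is batch 2; the batches hit are 2.

2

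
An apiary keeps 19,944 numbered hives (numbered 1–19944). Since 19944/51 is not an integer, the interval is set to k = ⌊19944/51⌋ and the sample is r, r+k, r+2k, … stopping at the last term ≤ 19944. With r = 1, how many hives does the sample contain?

k = ⌊19944/51⌋ = 391
Achieved size = ⌊(19944 − 1)/391⌋ + 1 = ⌊19943/391⌋ + 1 = 51 + 1 = 52
(last selection: 1 + 51×391 = 19942 ≤ 19944; next would be 20333 > 19944)

52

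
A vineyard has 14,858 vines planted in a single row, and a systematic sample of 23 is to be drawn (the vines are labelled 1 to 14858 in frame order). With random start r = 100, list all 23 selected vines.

k = N/n = 14858/23 = 646
vine 1: 100
vine 2: 100 + 646 = 746
vine 3: 746 + 646 = 1392
vine 4: 1392 + 646 = 2038
vine 5: 2038 + 646 = 2684
vine 6: 2684 + 646 = 3330
vine 7: 3330 + 646 = 3976
vine 8: 3976 + 646 = 4622
vine 9: 4622 + 646 = 5268
vine 10: 5268 + 646 = 5914
vine 11: 5914 + 646 = 6560
vine 12: 6560 + 646 = 7206
vine 13: 7206 + 646 = 7852
vine 14: 7852 + 646 = 8498
vine 15: 8498 + 646 = 9144
vine 16: 9144 + 646 = 9790
vine 17: 9790 + 646 = 10436
vine 18: 10436 + 646 = 11082
vine 19: 11082 + 646 = 11728
vine 20: 11728 + 646 = 12374
vine 21: 12374 + 646 = 13020
vine 22: 13020 + 646 = 13666
vine 23: 13666 + 646 = 14312

100, 746, 1392, 2038, 2684, 3330, 3976, 4622, 5268, 5914, 6560, 7206, 7852, 8498, 9144, 9790, 10436, 11082, 11728, 12374, 13020, 13666, 14312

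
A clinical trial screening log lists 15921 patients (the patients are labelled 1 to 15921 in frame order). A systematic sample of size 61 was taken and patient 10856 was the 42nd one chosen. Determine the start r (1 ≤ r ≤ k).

k = 15921/61 = 261
r = 10856 − (42−1)×261 = 10856 − 10701 = 155

155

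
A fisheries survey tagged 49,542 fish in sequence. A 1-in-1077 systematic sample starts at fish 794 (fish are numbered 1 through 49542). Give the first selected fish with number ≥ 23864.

24488

k = 1077
Steps past start: ⌈(23864 − 794)/1077⌉ = ⌈23070/1077⌉ = 22
Selected fish: 794 + 22×1077 = 24488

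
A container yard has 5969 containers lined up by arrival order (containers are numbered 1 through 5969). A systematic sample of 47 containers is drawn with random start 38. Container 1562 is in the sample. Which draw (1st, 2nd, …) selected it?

13

k = 5969/47 = 127
position = (1562 − 38)/127 + 1 = 1524/127 + 1 = 12 + 1 = 13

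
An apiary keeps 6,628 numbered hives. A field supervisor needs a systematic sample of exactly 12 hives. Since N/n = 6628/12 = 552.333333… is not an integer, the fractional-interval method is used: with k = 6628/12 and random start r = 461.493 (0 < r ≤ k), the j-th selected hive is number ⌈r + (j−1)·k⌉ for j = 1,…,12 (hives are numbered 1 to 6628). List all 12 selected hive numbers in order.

462, 1014, 1567, 2119, 2671, 3224, 3776, 4328, 4881, 5433, 5985, 6538

j=1: r + 0k = 461.493 → ⌈·⌉ = 462
j=2: r + 1k = 1013.826333… → ⌈·⌉ = 1014
j=3: r + 2k = 1566.159666… → ⌈·⌉ = 1567
j=4: r + 3k = 2118.493 → ⌈·⌉ = 2119
j=5: r + 4k = 2670.826333… → ⌈·⌉ = 2671
j=6: r + 5k = 3223.159666… → ⌈·⌉ = 3224
j=7: r + 6k = 3775.493 → ⌈·⌉ = 3776
j=8: r + 7k = 4327.826333… → ⌈·⌉ = 4328
j=9: r + 8k = 4880.159666… → ⌈·⌉ = 4881
j=10: r + 9k = 5432.493 → ⌈·⌉ = 5433
j=11: r + 10k = 5984.826333… → ⌈·⌉ = 5985
j=12: r + 11k = 6537.159666… → ⌈·⌉ = 6538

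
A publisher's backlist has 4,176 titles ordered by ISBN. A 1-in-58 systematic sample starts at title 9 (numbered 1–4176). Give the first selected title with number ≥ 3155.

3199

k = 58
Steps past start: ⌈(3155 − 9)/58⌉ = ⌈3146/58⌉ = 55
Selected title: 9 + 55×58 = 3199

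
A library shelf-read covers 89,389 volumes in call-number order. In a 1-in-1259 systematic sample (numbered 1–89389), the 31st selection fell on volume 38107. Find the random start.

k = 1259
r = 38107 − (31−1)×1259 = 38107 − 37770 = 337

337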